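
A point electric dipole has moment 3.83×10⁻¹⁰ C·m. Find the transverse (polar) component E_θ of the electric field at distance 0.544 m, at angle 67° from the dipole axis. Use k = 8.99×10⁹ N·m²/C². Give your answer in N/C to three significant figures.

For a dipole, E_θ = (kp sinθ)/r³.
kp/r³ = (8.99×10⁹)(3.83×10⁻¹⁰)/(0.544)³ = 21.39 N/C.
E_θ = 21.39·sin67° = 19.69 N/C.

E_θ ≈ 19.7 N/C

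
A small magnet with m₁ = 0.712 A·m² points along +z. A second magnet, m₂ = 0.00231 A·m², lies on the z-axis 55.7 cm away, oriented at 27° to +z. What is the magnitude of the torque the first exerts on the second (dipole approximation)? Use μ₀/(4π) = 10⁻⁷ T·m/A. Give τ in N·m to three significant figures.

τ ≈ 8.64×10⁻¹⁰ N·m

Dipole B is on the axis of dipole A, so B₁ there is axial: B₁ = (μ₀/4π)·2m₁/r³ along +z.
B₁ = 2(10⁻⁷)(0.712)/(0.557)³ = 8.240×10⁻⁷ T.
τ = m₂ B₁ sinθ.
τ = (0.00231)(8.240×10⁻⁷)·sin27° = 8.642×10⁻¹⁰ N·m.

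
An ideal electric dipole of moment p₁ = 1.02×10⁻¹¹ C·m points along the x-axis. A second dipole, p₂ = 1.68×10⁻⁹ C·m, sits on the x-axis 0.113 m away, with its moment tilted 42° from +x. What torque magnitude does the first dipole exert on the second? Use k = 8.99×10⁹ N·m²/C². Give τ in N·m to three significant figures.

The second dipole sits on the axis of the first, so the field there is axial: E₁ = 2kp₁/r³ along +x.
E₁ = 2(8.99×10⁹)(1.02×10⁻¹¹)/(0.113)³ = 127.1 N/C.
Torque on the second dipole: τ = p₂ E₁ sinθ.
τ = (1.68×10⁻⁹)(127.1)·sin42° = 1.429×10⁻⁷ N·m.

τ ≈ 1.43×10⁻⁷ N·m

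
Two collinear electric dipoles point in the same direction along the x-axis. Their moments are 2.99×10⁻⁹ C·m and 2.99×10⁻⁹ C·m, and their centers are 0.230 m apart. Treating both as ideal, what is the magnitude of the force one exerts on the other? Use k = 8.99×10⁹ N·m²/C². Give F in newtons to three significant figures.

F ≈ 1.72×10⁻⁴ N

On-axis field of dipole 1 at distance r: E = 2kp₁/r³. Force on dipole 2 is F = p₂·dE/dr (gradient along axis).
dE/dr = −6kp₁/r⁴, so |F| = 6kp₁p₂/r⁴ (attractive for aligned moments).
F = 6(8.99×10⁹)(2.99×10⁻⁹)(2.99×10⁻⁹)/(0.230)⁴ = 1.723×10⁻⁴ N.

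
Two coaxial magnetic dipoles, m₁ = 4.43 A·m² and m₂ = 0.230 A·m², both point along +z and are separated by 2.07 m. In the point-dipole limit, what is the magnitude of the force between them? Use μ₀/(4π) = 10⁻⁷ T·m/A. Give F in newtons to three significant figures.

On-axis B of dipole 1: B = (μ₀/4π)·2m₁/r³. Force on dipole 2: F = m₂·dB/dr.
dB/dr = −(μ₀/4π)·6m₁/r⁴, so |F| = (μ₀/4π)·6m₁m₂/r⁴.
F = 6(10⁻⁷)(4.43)(0.230)/(2.07)⁴ = 3.330×10⁻⁸ N.

F ≈ 3.33×10⁻⁸ N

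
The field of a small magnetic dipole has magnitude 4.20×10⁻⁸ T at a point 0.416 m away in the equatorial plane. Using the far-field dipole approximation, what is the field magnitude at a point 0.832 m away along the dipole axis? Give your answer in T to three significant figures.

Dipole fields scale as 1/r³ in the far field.
The axial field is twice the equatorial field at the same r, so the geometry factor is 2/1.
B₂ = B₁ · (2/1) · (r₁/r₂)³ = 4.20×10⁻⁸ · 2 · (0.416/0.832)³.
(r₁/r₂)³ = (0.5)³ = 0.125.
B₂ ≈ 1.050×10⁻⁸ T.

B ≈ 1.05×10⁻⁸ T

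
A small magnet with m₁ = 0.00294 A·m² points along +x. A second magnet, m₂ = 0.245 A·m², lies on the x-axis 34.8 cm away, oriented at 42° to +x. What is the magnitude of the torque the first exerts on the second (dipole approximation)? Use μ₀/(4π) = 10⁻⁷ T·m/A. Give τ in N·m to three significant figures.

τ ≈ 2.29×10⁻⁹ N·m

Dipole B is on the axis of dipole A, so B₁ there is axial: B₁ = (μ₀/4π)·2m₁/r³ along +x.
B₁ = 2(10⁻⁷)(0.00294)/(0.348)³ = 1.395×10⁻⁸ T.
τ = m₂ B₁ sinθ.
τ = (0.245)(1.395×10⁻⁸)·sin42° = 2.287×10⁻⁹ N·m.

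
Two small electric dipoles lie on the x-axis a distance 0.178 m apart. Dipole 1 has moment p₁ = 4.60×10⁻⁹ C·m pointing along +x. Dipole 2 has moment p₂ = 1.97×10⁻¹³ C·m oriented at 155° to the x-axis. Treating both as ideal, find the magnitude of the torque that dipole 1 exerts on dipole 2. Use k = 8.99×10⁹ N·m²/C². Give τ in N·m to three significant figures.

τ ≈ 1.22×10⁻⁹ N·m

The second dipole sits on the axis of the first, so the field there is axial: E₁ = 2kp₁/r³ along +x.
E₁ = 2(8.99×10⁹)(4.60×10⁻⁹)/(0.178)³ = 1.467×10⁴ N/C.
Torque on the second dipole: τ = p₂ E₁ sinθ.
τ = (1.97×10⁻¹³)(1.467×10⁴)·sin155° = 1.221×10⁻⁹ N·m.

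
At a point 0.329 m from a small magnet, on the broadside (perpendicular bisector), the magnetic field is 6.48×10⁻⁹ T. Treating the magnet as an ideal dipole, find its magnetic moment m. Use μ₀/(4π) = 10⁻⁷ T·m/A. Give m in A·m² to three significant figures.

In the equatorial plane B = (μ₀/4π)·m/r³, so m = Br³·4π/(μ₀).
m = (6.48×10⁻⁹)·(0.329)³ / (10⁻⁷) = 0.002308 A·m².

m ≈ 0.00231 A·m²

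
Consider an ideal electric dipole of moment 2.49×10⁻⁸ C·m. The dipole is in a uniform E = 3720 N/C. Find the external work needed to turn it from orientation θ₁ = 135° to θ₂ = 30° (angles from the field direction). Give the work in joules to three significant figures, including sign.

W_ext = ΔU = U(θ₂) − U(θ₁) = −pE cosθ₂ − (−pE cosθ₁) = pE(cosθ₁ − cosθ₂).
W = (2.49×10⁻⁸)(3720)·(cos135° − cos30°) = (9.263×10⁻⁵)·(-1.5731) = -1.457×10⁻⁴ J.

W ≈ -1.46×10⁻⁴ J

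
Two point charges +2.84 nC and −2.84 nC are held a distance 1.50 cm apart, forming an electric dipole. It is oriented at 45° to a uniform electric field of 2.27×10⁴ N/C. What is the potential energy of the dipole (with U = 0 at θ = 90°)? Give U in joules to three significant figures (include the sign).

Dipole moment p = qd = (2.84×10⁻⁹ C)(0.0150 m) = 4.26×10⁻¹¹ C·m.
U = −p·E = −pE cosθ.
U = −(4.26×10⁻¹¹)(2.27×10⁴)·cos45° = -6.838×10⁻⁷ J.

U ≈ -6.84×10⁻⁷ J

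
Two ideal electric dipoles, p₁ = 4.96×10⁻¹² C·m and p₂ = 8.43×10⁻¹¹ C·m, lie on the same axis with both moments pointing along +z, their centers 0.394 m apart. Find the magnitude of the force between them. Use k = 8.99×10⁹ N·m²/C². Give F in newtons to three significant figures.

F ≈ 9.36×10⁻¹⁰ N

On-axis field of dipole 1 at distance r: E = 2kp₁/r³. Force on dipole 2 is F = p₂·dE/dr (gradient along axis).
dE/dr = −6kp₁/r⁴, so |F| = 6kp₁p₂/r⁴ (attractive for aligned moments).
F = 6(8.99×10⁹)(4.96×10⁻¹²)(8.43×10⁻¹¹)/(0.394)⁴ = 9.359×10⁻¹⁰ N.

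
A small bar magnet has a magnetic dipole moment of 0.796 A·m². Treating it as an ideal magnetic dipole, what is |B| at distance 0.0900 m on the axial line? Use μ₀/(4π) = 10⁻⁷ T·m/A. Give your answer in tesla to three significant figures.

B ≈ 2.18×10⁻⁴ T

On axis B = (μ₀/4π)·2m/r³.
B = 2·(10⁻⁷)·(0.796) / (0.0900)³ = 2.184×10⁻⁴ T.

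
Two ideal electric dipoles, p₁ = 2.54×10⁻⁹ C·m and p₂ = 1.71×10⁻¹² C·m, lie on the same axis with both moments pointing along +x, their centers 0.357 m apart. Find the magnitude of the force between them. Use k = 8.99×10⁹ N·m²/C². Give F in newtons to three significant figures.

F ≈ 1.44×10⁻⁸ N

On-axis field of dipole 1 at distance r: E = 2kp₁/r³. Force on dipole 2 is F = p₂·dE/dr (gradient along axis).
dE/dr = −6kp₁/r⁴, so |F| = 6kp₁p₂/r⁴ (attractive for aligned moments).
F = 6(8.99×10⁹)(2.54×10⁻⁹)(1.71×10⁻¹²)/(0.357)⁴ = 1.442×10⁻⁸ N.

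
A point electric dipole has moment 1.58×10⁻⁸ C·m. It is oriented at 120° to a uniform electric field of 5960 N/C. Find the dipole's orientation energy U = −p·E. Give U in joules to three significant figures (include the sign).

U ≈ 4.71×10⁻⁵ J

U = −p·E = −pE cosθ.
U = −(1.58×10⁻⁸)(5960)·cos120° = 4.708×10⁻⁵ J.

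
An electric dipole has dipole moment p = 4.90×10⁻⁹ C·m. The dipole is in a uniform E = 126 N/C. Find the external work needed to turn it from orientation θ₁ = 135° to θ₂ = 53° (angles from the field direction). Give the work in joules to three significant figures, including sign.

W_ext = ΔU = U(θ₂) − U(θ₁) = −pE cosθ₂ − (−pE cosθ₁) = pE(cosθ₁ − cosθ₂).
W = (4.90×10⁻⁹)(126)·(cos135° − cos53°) = (6.174×10⁻⁷)·(-1.3089) = -8.081×10⁻⁷ J.

W ≈ -8.08×10⁻⁷ J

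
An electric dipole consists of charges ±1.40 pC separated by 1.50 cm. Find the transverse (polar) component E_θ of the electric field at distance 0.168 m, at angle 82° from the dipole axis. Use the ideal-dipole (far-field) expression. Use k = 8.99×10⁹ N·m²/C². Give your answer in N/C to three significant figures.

Dipole moment p = qd = (1.40×10⁻¹² C)(0.0150 m) = 2.10×10⁻¹⁴ C·m.
For a dipole, E_θ = (kp sinθ)/r³.
kp/r³ = (8.99×10⁹)(2.10×10⁻¹⁴)/(0.168)³ = 0.03982 N/C.
E_θ = 0.03982·sin82° = 0.03943 N/C.

E_θ ≈ 0.0394 N/C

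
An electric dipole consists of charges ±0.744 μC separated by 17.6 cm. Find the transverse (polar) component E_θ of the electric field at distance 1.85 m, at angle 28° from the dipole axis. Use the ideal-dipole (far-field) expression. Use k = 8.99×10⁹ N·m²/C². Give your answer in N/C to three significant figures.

E_θ ≈ 87.3 N/C

Dipole moment p = qd = (7.44×10⁻⁷ C)(0.176 m) = 1.309×10⁻⁷ C·m.
For a dipole, E_θ = (kp sinθ)/r³.
kp/r³ = (8.99×10⁹)(1.309×10⁻⁷)/(1.85)³ = 185.9 N/C.
E_θ = 185.9·sin28° = 87.26 N/C.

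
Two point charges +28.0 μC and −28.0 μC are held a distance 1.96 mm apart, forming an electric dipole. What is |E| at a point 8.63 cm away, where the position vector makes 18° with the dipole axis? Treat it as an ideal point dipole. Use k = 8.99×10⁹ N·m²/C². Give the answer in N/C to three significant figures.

E ≈ 1.48×10⁶ N/C

Dipole moment p = qd = (2.80×10⁻⁵ C)(0.00196 m) = 5.488×10⁻⁸ C·m.
At angle θ the dipole field magnitude is E = (kp/r³)·√(1 + 3cos²θ).
kp/r³ = (8.99×10⁹)(5.488×10⁻⁸) / (0.0863)³ = 7.676×10⁵ N/C.
√(1 + 3cos²18°) = √(1 + 3·0.9045) = √3.7135 ≈ 1.9271.
E ≈ 7.676×10⁵ × 1.927 = 1.479×10⁶ N/C.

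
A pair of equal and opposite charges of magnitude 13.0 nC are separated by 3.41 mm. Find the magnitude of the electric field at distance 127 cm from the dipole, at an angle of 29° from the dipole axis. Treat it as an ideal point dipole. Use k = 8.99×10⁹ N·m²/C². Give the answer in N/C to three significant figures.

E ≈ 0.353 N/C

Dipole moment p = qd = (1.30×10⁻⁸ C)(0.00341 m) = 4.433×10⁻¹¹ C·m.
At angle θ the dipole field magnitude is E = (kp/r³)·√(1 + 3cos²θ).
kp/r³ = (8.99×10⁹)(4.433×10⁻¹¹) / (1.27)³ = 0.1946 N/C.
√(1 + 3cos²29°) = √(1 + 3·0.7650) = √3.2949 ≈ 1.8152.
E ≈ 0.1946 × 1.815 = 0.3532 N/C.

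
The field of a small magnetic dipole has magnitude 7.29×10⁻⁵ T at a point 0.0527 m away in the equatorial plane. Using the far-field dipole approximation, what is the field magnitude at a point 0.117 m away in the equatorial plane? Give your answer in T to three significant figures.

Dipole fields scale as 1/r³ in the far field; the geometry is the same at both points.
B₂ = B₁ · (r₁/r₂)³ = 7.29×10⁻⁵ · (0.0527/0.117)³.
(r₁/r₂)³ = (0.4504)³ = 0.09138.
B₂ ≈ 6.662×10⁻⁶ T.

B ≈ 6.66×10⁻⁶ T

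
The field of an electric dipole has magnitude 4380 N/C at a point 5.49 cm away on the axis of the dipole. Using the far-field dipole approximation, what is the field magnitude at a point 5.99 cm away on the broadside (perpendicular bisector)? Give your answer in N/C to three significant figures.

E ≈ 1690 N/C

Dipole fields scale as 1/r³ in the far field.
The axial field is twice the equatorial field at the same r, so the geometry factor is 1/2.
E₂ = E₁ · (1/2) · (r₁/r₂)³ = 4380 · 0.5 · (5.49/5.99)³.
(r₁/r₂)³ = (0.9165)³ = 0.7699.
E₂ ≈ 1686 N/C.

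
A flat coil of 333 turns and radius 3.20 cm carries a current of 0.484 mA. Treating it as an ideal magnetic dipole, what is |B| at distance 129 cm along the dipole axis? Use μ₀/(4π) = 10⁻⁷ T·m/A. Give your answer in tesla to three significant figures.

m = NIA = NIπa² = 333·(4.84×10⁻⁴)·π·(0.0320)² = 5.185×10⁻⁴ A·m².
On axis B = (μ₀/4π)·2m/r³.
B = 2·(10⁻⁷)·(5.185×10⁻⁴) / (1.29)³ = 4.831×10⁻¹¹ T.

B ≈ 4.83×10⁻¹¹ T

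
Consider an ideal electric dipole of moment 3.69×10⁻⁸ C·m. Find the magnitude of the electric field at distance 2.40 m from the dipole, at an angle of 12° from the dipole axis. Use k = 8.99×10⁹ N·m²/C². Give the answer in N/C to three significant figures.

At angle θ the dipole field magnitude is E = (kp/r³)·√(1 + 3cos²θ).
kp/r³ = (8.99×10⁹)(3.69×10⁻⁸) / (2.40)³ = 24.00 N/C.
√(1 + 3cos²12°) = √(1 + 3·0.9568) = √3.8703 ≈ 1.9673.
E ≈ 24.00 × 1.967 = 47.21 N/C.

E ≈ 47.2 N/C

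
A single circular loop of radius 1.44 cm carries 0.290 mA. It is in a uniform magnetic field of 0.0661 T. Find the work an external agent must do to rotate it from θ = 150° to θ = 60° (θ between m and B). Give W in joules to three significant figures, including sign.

Magnetic moment m = IA = Iπa² = (2.90×10⁻⁴)·π·(0.0144)² = 1.889×10⁻⁷ A·m².
W_ext = ΔU = −mB cosθ₂ + mB cosθ₁ = mB(cosθ₁ − cosθ₂).
W = (1.889×10⁻⁷)(0.0661)·(cos150° − cos60°) = (1.249×10⁻⁸)·(-1.3660) = -1.706×10⁻⁸ J.

W ≈ -1.71×10⁻⁸ J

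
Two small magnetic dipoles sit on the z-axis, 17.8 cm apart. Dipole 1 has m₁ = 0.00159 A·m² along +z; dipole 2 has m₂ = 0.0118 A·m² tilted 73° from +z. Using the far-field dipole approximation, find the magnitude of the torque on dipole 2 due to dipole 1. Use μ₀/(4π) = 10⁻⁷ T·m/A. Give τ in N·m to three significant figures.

τ ≈ 6.36×10⁻¹⁰ N·m

Dipole B is on the axis of dipole A, so B₁ there is axial: B₁ = (μ₀/4π)·2m₁/r³ along +z.
B₁ = 2(10⁻⁷)(0.00159)/(0.178)³ = 5.639×10⁻⁸ T.
τ = m₂ B₁ sinθ.
τ = (0.0118)(5.639×10⁻⁸)·sin73° = 6.363×10⁻¹⁰ N·m.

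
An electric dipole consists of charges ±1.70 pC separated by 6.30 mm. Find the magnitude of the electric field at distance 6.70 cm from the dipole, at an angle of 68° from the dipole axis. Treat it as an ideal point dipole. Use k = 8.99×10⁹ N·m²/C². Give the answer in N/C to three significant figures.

Dipole moment p = qd = (1.70×10⁻¹² C)(0.00630 m) = 1.071×10⁻¹⁴ C·m.
At angle θ the dipole field magnitude is E = (kp/r³)·√(1 + 3cos²θ).
kp/r³ = (8.99×10⁹)(1.071×10⁻¹⁴) / (0.0670)³ = 0.3201 N/C.
√(1 + 3cos²68°) = √(1 + 3·0.1403) = √1.4210 ≈ 1.1921.
E ≈ 0.3201 × 1.192 = 0.3816 N/C.

E ≈ 0.382 N/C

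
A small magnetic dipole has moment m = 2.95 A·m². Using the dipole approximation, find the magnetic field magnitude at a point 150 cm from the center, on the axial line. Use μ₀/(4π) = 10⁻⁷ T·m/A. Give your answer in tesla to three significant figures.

B ≈ 1.75×10⁻⁷ T

On axis B = (μ₀/4π)·2m/r³.
B = 2·(10⁻⁷)·(2.95) / (1.50)³ = 1.748×10⁻⁷ T.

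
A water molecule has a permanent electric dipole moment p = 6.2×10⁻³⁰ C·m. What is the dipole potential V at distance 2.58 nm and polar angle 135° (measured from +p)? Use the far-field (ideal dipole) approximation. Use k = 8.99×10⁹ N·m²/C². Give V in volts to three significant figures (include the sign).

The dipole potential is V = kp cosθ / r².
V = (8.99×10⁹)(6.20×10⁻³⁰)·cos135° / (2.58×10⁻⁹)² = -0.005921 V.

V ≈ -0.00592 V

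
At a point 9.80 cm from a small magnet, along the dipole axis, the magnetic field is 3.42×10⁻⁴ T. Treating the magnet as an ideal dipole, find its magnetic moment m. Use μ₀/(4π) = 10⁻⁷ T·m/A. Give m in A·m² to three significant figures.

m ≈ 1.61 A·m²

On axis B = (μ₀/4π)·2m/r³, so m = Br³·4π/(μ₀·2).
m = (3.42×10⁻⁴)·(0.0980)³ / (2·10⁻⁷) = 1.609 A·m².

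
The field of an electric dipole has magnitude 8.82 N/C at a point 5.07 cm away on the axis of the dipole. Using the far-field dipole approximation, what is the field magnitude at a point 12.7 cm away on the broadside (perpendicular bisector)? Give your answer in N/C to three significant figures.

E ≈ 0.281 N/C

Dipole fields scale as 1/r³ in the far field.
The axial field is twice the equatorial field at the same r, so the geometry factor is 1/2.
E₂ = E₁ · (1/2) · (r₁/r₂)³ = 8.82 · 0.5 · (5.07/12.7)³.
(r₁/r₂)³ = (0.3992)³ = 0.06362.
E₂ ≈ 0.2806 N/C.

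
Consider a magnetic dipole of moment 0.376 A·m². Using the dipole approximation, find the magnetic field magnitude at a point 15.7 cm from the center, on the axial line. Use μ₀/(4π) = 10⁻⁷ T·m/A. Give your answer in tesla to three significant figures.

On axis B = (μ₀/4π)·2m/r³.
B = 2·(10⁻⁷)·(0.376) / (0.157)³ = 1.943×10⁻⁵ T.

B ≈ 1.94×10⁻⁵ T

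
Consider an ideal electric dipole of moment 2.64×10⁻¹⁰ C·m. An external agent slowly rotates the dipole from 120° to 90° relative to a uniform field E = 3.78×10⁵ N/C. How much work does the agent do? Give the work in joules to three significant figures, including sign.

W ≈ -4.99×10⁻⁵ J

W_ext = ΔU = U(θ₂) − U(θ₁) = −pE cosθ₂ − (−pE cosθ₁) = pE(cosθ₁ − cosθ₂).
W = (2.64×10⁻¹⁰)(3.78×10⁵)·(cos120° − cos90°) = (9.979×10⁻⁵)·(-0.5000) = -4.990×10⁻⁵ J.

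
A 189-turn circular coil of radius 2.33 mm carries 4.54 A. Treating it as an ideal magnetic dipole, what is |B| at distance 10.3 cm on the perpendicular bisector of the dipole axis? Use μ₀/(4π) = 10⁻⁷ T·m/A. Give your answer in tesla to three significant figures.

B ≈ 1.34×10⁻⁶ T

m = NIA = NIπa² = 189·(4.54)·π·(0.00233)² = 0.01463 A·m².
In the equatorial plane B = (μ₀/4π)·m/r³ (half the axial value).
B = (10⁻⁷)·(0.01463) / (0.103)³ = 1.339×10⁻⁶ T.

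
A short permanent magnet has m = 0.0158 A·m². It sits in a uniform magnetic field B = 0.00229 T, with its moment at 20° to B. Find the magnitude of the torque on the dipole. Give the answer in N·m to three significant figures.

Torque on a magnetic dipole: τ = mB sinθ.
τ = (0.0158)(0.00229)·sin20° = 1.237×10⁻⁵ N·m.

τ ≈ 1.24×10⁻⁵ N·m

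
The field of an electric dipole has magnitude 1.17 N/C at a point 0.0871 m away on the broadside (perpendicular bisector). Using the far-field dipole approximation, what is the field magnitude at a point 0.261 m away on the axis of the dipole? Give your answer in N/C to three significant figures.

Dipole fields scale as 1/r³ in the far field.
The axial field is twice the equatorial field at the same r, so the geometry factor is 2/1.
E₂ = E₁ · (2/1) · (r₁/r₂)³ = 1.17 · 2 · (0.0871/0.261)³.
(r₁/r₂)³ = (0.3337)³ = 0.03716.
E₂ ≈ 0.08697 N/C.

E ≈ 0.0870 N/C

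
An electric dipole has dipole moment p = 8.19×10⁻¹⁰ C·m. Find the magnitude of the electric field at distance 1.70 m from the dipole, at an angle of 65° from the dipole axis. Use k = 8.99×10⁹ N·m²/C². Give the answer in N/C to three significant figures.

At angle θ the dipole field magnitude is E = (kp/r³)·√(1 + 3cos²θ).
kp/r³ = (8.99×10⁹)(8.19×10⁻¹⁰) / (1.70)³ = 1.499 N/C.
√(1 + 3cos²65°) = √(1 + 3·0.1786) = √1.5358 ≈ 1.2393.
E ≈ 1.499 × 1.239 = 1.857 N/C.

E ≈ 1.86 N/C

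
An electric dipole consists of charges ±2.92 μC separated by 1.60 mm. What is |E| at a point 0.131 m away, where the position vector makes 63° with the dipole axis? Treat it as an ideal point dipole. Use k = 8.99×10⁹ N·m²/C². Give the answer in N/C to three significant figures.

Dipole moment p = qd = (2.92×10⁻⁶ C)(0.00160 m) = 4.672×10⁻⁹ C·m.
At angle θ the dipole field magnitude is E = (kp/r³)·√(1 + 3cos²θ).
kp/r³ = (8.99×10⁹)(4.672×10⁻⁹) / (0.131)³ = 1.868×10⁴ N/C.
√(1 + 3cos²63°) = √(1 + 3·0.2061) = √1.6183 ≈ 1.2721.
E ≈ 1.868×10⁴ × 1.272 = 2.377×10⁴ N/C.

E ≈ 2.38×10⁴ N/C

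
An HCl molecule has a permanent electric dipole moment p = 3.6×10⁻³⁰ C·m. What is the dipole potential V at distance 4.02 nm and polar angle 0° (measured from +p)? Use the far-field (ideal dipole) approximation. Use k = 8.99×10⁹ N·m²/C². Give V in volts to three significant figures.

V ≈ 0.00200 V

The dipole potential is V = kp cosθ / r².
V = (8.99×10⁹)(3.60×10⁻³⁰)·cos0° / (4.02×10⁻⁹)² = 0.002003 V.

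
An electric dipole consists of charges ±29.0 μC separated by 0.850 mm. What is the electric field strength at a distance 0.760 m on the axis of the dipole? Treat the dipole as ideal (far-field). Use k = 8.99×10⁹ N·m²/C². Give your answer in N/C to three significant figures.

Dipole moment p = qd = (2.90×10⁻⁵ C)(8.50×10⁻⁴ m) = 2.465×10⁻⁸ C·m.
On the dipole axis E = 2kp/r³.
E = 2·(8.99×10⁹)(2.465×10⁻⁸) / (0.760)³ = 1010 N/C.

E ≈ 1010 N/C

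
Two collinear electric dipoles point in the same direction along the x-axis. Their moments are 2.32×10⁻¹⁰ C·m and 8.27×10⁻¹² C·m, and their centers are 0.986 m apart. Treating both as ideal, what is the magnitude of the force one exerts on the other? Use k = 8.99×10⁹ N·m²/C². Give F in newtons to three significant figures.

F ≈ 1.09×10⁻¹⁰ N

On-axis field of dipole 1 at distance r: E = 2kp₁/r³. Force on dipole 2 is F = p₂·dE/dr (gradient along axis).
dE/dr = −6kp₁/r⁴, so |F| = 6kp₁p₂/r⁴ (attractive for aligned moments).
F = 6(8.99×10⁹)(2.32×10⁻¹⁰)(8.27×10⁻¹²)/(0.986)⁴ = 1.095×10⁻¹⁰ N.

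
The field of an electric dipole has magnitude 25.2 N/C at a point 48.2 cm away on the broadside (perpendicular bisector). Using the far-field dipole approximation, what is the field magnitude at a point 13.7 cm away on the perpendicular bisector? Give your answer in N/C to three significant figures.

E ≈ 1100 N/C

Dipole fields scale as 1/r³ in the far field; the geometry is the same at both points.
E₂ = E₁ · (r₁/r₂)³ = 25.2 · (48.2/13.7)³.
(r₁/r₂)³ = (3.518)³ = 43.55.
E₂ ≈ 1097 N/C.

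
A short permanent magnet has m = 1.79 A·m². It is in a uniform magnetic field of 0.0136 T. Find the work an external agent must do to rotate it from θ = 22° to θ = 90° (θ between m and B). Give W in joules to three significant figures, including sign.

W ≈ 0.0226 J

W_ext = ΔU = −mB cosθ₂ + mB cosθ₁ = mB(cosθ₁ − cosθ₂).
W = (1.79)(0.0136)·(cos22° − cos90°) = (0.02434)·(+0.9272) = 0.02257 J.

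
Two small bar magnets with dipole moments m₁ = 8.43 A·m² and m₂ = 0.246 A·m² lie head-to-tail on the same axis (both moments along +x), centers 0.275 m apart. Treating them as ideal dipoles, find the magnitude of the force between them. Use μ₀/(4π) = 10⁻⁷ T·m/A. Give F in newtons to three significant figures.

F ≈ 2.18×10⁻⁴ N

On-axis B of dipole 1: B = (μ₀/4π)·2m₁/r³. Force on dipole 2: F = m₂·dB/dr.
dB/dr = −(μ₀/4π)·6m₁/r⁴, so |F| = (μ₀/4π)·6m₁m₂/r⁴.
F = 6(10⁻⁷)(8.43)(0.246)/(0.275)⁴ = 2.176×10⁻⁴ N.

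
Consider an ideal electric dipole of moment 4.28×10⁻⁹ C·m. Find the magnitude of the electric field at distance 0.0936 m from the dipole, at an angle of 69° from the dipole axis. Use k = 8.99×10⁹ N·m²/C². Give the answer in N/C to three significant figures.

E ≈ 5.52×10⁴ N/C

At angle θ the dipole field magnitude is E = (kp/r³)·√(1 + 3cos²θ).
kp/r³ = (8.99×10⁹)(4.28×10⁻⁹) / (0.0936)³ = 4.692×10⁴ N/C.
√(1 + 3cos²69°) = √(1 + 3·0.1284) = √1.3853 ≈ 1.1770.
E ≈ 4.692×10⁴ × 1.177 = 5.523×10⁴ N/C.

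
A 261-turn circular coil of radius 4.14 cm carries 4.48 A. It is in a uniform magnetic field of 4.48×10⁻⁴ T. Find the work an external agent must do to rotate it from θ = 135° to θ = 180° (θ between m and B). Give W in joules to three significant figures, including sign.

m = NIA = NIπa² = 261·(4.48)·π·(0.0414)² = 6.296 A·m².
W_ext = ΔU = −mB cosθ₂ + mB cosθ₁ = mB(cosθ₁ − cosθ₂).
W = (6.296)(4.48×10⁻⁴)·(cos135° − cos180°) = (0.002821)·(+0.2929) = 8.261×10⁻⁴ J.

W ≈ 8.26×10⁻⁴ J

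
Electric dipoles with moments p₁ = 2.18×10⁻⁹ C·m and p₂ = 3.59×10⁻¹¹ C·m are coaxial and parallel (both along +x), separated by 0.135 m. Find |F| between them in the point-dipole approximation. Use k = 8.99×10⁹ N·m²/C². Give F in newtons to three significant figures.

On-axis field of dipole 1 at distance r: E = 2kp₁/r³. Force on dipole 2 is F = p₂·dE/dr (gradient along axis).
dE/dr = −6kp₁/r⁴, so |F| = 6kp₁p₂/r⁴ (attractive for aligned moments).
F = 6(8.99×10⁹)(2.18×10⁻⁹)(3.59×10⁻¹¹)/(0.135)⁴ = 1.271×10⁻⁵ N.

F ≈ 1.27×10⁻⁵ N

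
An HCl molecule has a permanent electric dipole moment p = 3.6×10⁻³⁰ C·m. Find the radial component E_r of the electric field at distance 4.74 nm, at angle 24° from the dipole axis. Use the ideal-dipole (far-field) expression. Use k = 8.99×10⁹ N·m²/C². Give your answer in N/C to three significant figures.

For a dipole, E_r = (2kp cosθ)/r³.
kp/r³ = (8.99×10⁹)(3.60×10⁻³⁰)/(4.74×10⁻⁹)³ = 3.039×10⁵ N/C.
E_r = 2·3.039×10⁵·cos24° = 5.552×10⁵ N/C.

E_r ≈ 5.55×10⁵ N/C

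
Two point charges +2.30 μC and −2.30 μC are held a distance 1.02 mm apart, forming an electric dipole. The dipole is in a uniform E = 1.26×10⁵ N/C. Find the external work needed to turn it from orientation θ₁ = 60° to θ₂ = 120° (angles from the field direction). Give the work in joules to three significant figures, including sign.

Dipole moment p = qd = (2.30×10⁻⁶ C)(0.00102 m) = 2.346×10⁻⁹ C·m.
W_ext = ΔU = U(θ₂) − U(θ₁) = −pE cosθ₂ − (−pE cosθ₁) = pE(cosθ₁ − cosθ₂).
W = (2.346×10⁻⁹)(1.26×10⁵)·(cos60° − cos120°) = (2.956×10⁻⁴)·(+1.0000) = 2.956×10⁻⁴ J.

W ≈ 2.96×10⁻⁴ J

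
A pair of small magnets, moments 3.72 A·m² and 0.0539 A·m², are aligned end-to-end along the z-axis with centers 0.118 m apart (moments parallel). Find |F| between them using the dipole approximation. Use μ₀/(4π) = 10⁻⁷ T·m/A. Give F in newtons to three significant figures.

F ≈ 6.21×10⁻⁴ N

On-axis B of dipole 1: B = (μ₀/4π)·2m₁/r³. Force on dipole 2: F = m₂·dB/dr.
dB/dr = −(μ₀/4π)·6m₁/r⁴, so |F| = (μ₀/4π)·6m₁m₂/r⁴.
F = 6(10⁻⁷)(3.72)(0.0539)/(0.118)⁴ = 6.205×10⁻⁴ N.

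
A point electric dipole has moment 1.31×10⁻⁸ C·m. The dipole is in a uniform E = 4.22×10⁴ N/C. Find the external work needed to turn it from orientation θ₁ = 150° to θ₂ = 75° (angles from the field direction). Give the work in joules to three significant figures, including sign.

W_ext = ΔU = U(θ₂) − U(θ₁) = −pE cosθ₂ − (−pE cosθ₁) = pE(cosθ₁ − cosθ₂).
W = (1.31×10⁻⁸)(4.22×10⁴)·(cos150° − cos75°) = (5.528×10⁻⁴)·(-1.1248) = -6.218×10⁻⁴ J.

W ≈ -6.22×10⁻⁴ J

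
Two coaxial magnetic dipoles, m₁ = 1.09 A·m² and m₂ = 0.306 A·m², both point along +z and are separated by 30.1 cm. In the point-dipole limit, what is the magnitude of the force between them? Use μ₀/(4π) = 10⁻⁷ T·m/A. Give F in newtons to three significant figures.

F ≈ 2.44×10⁻⁵ N

On-axis B of dipole 1: B = (μ₀/4π)·2m₁/r³. Force on dipole 2: F = m₂·dB/dr.
dB/dr = −(μ₀/4π)·6m₁/r⁴, so |F| = (μ₀/4π)·6m₁m₂/r⁴.
F = 6(10⁻⁷)(1.09)(0.306)/(0.301)⁴ = 2.438×10⁻⁵ N.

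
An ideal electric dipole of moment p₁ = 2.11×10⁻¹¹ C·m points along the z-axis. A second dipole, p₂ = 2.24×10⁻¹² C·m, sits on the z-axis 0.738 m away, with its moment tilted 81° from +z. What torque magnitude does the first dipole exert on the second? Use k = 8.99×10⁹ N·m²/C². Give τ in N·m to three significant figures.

τ ≈ 2.09×10⁻¹² N·m

The second dipole sits on the axis of the first, so the field there is axial: E₁ = 2kp₁/r³ along +z.
E₁ = 2(8.99×10⁹)(2.11×10⁻¹¹)/(0.738)³ = 0.9439 N/C.
Torque on the second dipole: τ = p₂ E₁ sinθ.
τ = (2.24×10⁻¹²)(0.9439)·sin81° = 2.088×10⁻¹² N·m.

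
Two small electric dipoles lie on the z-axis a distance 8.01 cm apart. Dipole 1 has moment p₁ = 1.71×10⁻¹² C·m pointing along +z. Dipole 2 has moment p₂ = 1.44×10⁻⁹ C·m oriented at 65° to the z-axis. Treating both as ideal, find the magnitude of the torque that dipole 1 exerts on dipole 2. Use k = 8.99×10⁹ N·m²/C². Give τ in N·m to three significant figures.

τ ≈ 7.81×10⁻⁸ N·m

The second dipole sits on the axis of the first, so the field there is axial: E₁ = 2kp₁/r³ along +z.
E₁ = 2(8.99×10⁹)(1.71×10⁻¹²)/(0.0801)³ = 59.83 N/C.
Torque on the second dipole: τ = p₂ E₁ sinθ.
τ = (1.44×10⁻⁹)(59.83)·sin65° = 7.808×10⁻⁸ N·m.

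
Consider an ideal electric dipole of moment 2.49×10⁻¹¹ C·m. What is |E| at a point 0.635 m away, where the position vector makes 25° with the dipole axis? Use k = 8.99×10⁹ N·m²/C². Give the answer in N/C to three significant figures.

E ≈ 1.63 N/C

At angle θ the dipole field magnitude is E = (kp/r³)·√(1 + 3cos²θ).
kp/r³ = (8.99×10⁹)(2.49×10⁻¹¹) / (0.635)³ = 0.8743 N/C.
√(1 + 3cos²25°) = √(1 + 3·0.8214) = √3.4642 ≈ 1.8612.
E ≈ 0.8743 × 1.861 = 1.627 N/C.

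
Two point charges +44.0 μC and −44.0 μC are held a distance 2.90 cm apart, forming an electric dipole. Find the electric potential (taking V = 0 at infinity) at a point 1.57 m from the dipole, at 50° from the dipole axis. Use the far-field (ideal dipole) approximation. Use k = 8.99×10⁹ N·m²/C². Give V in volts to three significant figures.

Dipole moment p = qd = (4.40×10⁻⁵ C)(0.0290 m) = 1.276×10⁻⁶ C·m.
The dipole potential is V = kp cosθ / r².
V = (8.99×10⁹)(1.276×10⁻⁶)·cos50° / (1.57)² = 2991 V.

V ≈ 2990 V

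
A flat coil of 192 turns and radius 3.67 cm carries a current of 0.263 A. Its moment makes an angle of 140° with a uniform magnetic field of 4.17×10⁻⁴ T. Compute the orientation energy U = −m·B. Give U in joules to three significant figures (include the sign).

U ≈ 6.83×10⁻⁵ J

m = NIA = NIπa² = 192·(0.263)·π·(0.0367)² = 0.2137 A·m².
U = −m·B = −mB cosθ.
U = −(0.2137)(4.17×10⁻⁴)·cos140° = 6.826×10⁻⁵ J.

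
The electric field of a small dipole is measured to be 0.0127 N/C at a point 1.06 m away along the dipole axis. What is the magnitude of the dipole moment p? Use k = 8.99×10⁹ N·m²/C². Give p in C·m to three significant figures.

On axis E = 2kp/r³, so p = Er³/(2k).
p = (0.0127)·(1.06)³ / (2·8.99×10⁹) = 8.413×10⁻¹³ C·m.

p ≈ 8.41×10⁻¹³ C·m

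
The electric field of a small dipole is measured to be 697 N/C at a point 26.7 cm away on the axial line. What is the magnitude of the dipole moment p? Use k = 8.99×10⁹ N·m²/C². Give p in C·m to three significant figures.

p ≈ 7.38×10⁻¹⁰ C·m

On axis E = 2kp/r³, so p = Er³/(2k).
p = (697)·(0.267)³ / (2·8.99×10⁹) = 7.379×10⁻¹⁰ C·m.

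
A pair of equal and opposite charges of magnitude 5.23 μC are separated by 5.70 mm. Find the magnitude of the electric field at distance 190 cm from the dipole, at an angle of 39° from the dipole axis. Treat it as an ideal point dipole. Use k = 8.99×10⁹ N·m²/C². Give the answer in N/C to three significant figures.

E ≈ 65.5 N/C

Dipole moment p = qd = (5.23×10⁻⁶ C)(0.00570 m) = 2.981×10⁻⁸ C·m.
At angle θ the dipole field magnitude is E = (kp/r³)·√(1 + 3cos²θ).
kp/r³ = (8.99×10⁹)(2.981×10⁻⁸) / (1.90)³ = 39.07 N/C.
√(1 + 3cos²39°) = √(1 + 3·0.6040) = √2.8119 ≈ 1.6769.
E ≈ 39.07 × 1.677 = 65.52 N/C.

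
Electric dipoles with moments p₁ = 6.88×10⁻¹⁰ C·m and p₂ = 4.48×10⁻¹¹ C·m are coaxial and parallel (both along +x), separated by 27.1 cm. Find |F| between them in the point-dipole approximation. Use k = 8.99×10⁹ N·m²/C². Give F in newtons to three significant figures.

F ≈ 3.08×10⁻⁷ N

On-axis field of dipole 1 at distance r: E = 2kp₁/r³. Force on dipole 2 is F = p₂·dE/dr (gradient along axis).
dE/dr = −6kp₁/r⁴, so |F| = 6kp₁p₂/r⁴ (attractive for aligned moments).
F = 6(8.99×10⁹)(6.88×10⁻¹⁰)(4.48×10⁻¹¹)/(0.271)⁴ = 3.082×10⁻⁷ N.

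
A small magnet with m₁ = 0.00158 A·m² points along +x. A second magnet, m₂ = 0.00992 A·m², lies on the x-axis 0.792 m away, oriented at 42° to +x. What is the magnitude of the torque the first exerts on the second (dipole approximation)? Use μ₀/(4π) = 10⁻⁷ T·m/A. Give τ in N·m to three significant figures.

τ ≈ 4.22×10⁻¹² N·m

Dipole B is on the axis of dipole A, so B₁ there is axial: B₁ = (μ₀/4π)·2m₁/r³ along +x.
B₁ = 2(10⁻⁷)(0.00158)/(0.792)³ = 6.361×10⁻¹⁰ T.
τ = m₂ B₁ sinθ.
τ = (0.00992)(6.361×10⁻¹⁰)·sin42° = 4.222×10⁻¹² N·m.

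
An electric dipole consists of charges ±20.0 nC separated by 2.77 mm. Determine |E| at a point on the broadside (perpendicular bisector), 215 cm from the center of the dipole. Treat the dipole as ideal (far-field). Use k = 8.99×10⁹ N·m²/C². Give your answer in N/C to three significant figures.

Dipole moment p = qd = (2.00×10⁻⁸ C)(0.00277 m) = 5.54×10⁻¹¹ C·m.
In the equatorial plane E = kp/r³.
E = (8.99×10⁹)(5.54×10⁻¹¹) / (2.15)³ = 0.05011 N/C.

E ≈ 0.0501 N/C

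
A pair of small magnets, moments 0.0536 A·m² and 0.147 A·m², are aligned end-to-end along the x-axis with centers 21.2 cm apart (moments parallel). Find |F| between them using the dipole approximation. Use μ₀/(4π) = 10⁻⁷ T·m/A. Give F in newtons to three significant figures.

On-axis B of dipole 1: B = (μ₀/4π)·2m₁/r³. Force on dipole 2: F = m₂·dB/dr.
dB/dr = −(μ₀/4π)·6m₁/r⁴, so |F| = (μ₀/4π)·6m₁m₂/r⁴.
F = 6(10⁻⁷)(0.0536)(0.147)/(0.212)⁴ = 2.340×10⁻⁶ N.

F ≈ 2.34×10⁻⁶ N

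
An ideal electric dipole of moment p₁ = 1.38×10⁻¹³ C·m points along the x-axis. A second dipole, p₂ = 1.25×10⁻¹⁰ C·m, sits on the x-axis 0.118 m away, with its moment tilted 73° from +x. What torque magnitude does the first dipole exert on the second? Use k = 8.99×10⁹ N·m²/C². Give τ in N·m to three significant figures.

τ ≈ 1.81×10⁻¹⁰ N·m

The second dipole sits on the axis of the first, so the field there is axial: E₁ = 2kp₁/r³ along +x.
E₁ = 2(8.99×10⁹)(1.38×10⁻¹³)/(0.118)³ = 1.510 N/C.
Torque on the second dipole: τ = p₂ E₁ sinθ.
τ = (1.25×10⁻¹⁰)(1.510)·sin73° = 1.805×10⁻¹⁰ N·m.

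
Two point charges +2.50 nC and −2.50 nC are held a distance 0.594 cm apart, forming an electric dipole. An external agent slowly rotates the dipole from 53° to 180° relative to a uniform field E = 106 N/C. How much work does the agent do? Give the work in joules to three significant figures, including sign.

W ≈ 2.52×10⁻⁹ J

Dipole moment p = qd = (2.50×10⁻⁹ C)(0.00594 m) = 1.485×10⁻¹¹ C·m.
W_ext = ΔU = U(θ₂) − U(θ₁) = −pE cosθ₂ − (−pE cosθ₁) = pE(cosθ₁ − cosθ₂).
W = (1.485×10⁻¹¹)(106)·(cos53° − cos180°) = (1.574×10⁻⁹)·(+1.6018) = 2.521×10⁻⁹ J.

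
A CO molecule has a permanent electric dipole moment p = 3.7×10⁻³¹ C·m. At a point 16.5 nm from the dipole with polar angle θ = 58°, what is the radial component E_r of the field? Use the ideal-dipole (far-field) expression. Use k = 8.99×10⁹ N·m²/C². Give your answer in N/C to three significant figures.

E_r ≈ 785 N/C

For a dipole, E_r = (2kp cosθ)/r³.
kp/r³ = (8.99×10⁹)(3.70×10⁻³¹)/(1.65×10⁻⁸)³ = 740.5 N/C.
E_r = 2·740.5·cos58° = 784.8 N/C.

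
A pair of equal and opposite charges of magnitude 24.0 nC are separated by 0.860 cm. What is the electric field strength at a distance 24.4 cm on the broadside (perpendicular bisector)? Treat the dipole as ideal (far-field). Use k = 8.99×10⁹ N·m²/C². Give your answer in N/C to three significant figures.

Dipole moment p = qd = (2.40×10⁻⁸ C)(0.00860 m) = 2.064×10⁻¹⁰ C·m.
On the perpendicular bisector E = kp/r³ (half the axial value at the same distance).
E = (8.99×10⁹)(2.064×10⁻¹⁰) / (0.244)³ = 127.7 N/C.

E ≈ 128 N/C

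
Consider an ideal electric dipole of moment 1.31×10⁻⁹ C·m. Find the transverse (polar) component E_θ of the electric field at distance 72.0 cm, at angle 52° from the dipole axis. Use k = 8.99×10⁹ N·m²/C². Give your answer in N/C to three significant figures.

E_θ ≈ 24.9 N/C

For a dipole, E_θ = (kp sinθ)/r³.
kp/r³ = (8.99×10⁹)(1.31×10⁻⁹)/(0.720)³ = 31.55 N/C.
E_θ = 31.55·sin52° = 24.86 N/C.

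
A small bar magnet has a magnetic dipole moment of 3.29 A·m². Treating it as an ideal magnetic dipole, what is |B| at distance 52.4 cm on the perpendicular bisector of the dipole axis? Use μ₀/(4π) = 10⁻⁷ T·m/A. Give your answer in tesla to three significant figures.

In the equatorial plane B = (μ₀/4π)·m/r³ (half the axial value).
B = (10⁻⁷)·(3.29) / (0.524)³ = 2.287×10⁻⁶ T.

B ≈ 2.29×10⁻⁶ T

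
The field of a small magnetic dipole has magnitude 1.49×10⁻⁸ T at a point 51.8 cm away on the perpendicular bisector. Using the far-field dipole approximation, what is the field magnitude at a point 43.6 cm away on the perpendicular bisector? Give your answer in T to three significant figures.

Dipole fields scale as 1/r³ in the far field; the geometry is the same at both points.
B₂ = B₁ · (r₁/r₂)³ = 1.49×10⁻⁸ · (51.8/43.6)³.
(r₁/r₂)³ = (1.188)³ = 1.677.
B₂ ≈ 2.499×10⁻⁸ T.

B ≈ 2.50×10⁻⁸ T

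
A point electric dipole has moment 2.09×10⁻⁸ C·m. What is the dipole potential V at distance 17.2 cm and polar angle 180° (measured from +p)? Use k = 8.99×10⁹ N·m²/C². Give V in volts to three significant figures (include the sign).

The dipole potential is V = kp cosθ / r².
V = (8.99×10⁹)(2.09×10⁻⁸)·cos180° / (0.172)² = -6351 V.

V ≈ -6350 V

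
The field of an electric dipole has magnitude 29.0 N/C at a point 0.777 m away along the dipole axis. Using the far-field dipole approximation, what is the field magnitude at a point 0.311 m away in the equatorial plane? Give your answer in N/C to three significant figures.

E ≈ 226 N/C

Dipole fields scale as 1/r³ in the far field.
The axial field is twice the equatorial field at the same r, so the geometry factor is 1/2.
E₂ = E₁ · (1/2) · (r₁/r₂)³ = 29.0 · 0.5 · (0.777/0.311)³.
(r₁/r₂)³ = (2.498)³ = 15.59.
E₂ ≈ 226.1 N/C.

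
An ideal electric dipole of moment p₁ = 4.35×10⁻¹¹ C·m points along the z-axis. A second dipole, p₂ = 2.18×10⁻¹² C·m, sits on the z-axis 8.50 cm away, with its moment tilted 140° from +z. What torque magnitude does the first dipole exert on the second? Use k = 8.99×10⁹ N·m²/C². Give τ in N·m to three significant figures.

τ ≈ 1.78×10⁻⁹ N·m

The second dipole sits on the axis of the first, so the field there is axial: E₁ = 2kp₁/r³ along +z.
E₁ = 2(8.99×10⁹)(4.35×10⁻¹¹)/(0.0850)³ = 1274 N/C.
Torque on the second dipole: τ = p₂ E₁ sinθ.
τ = (2.18×10⁻¹²)(1274)·sin140° = 1.785×10⁻⁹ N·m.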